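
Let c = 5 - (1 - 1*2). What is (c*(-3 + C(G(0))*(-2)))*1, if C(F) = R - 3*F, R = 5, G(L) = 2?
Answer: -6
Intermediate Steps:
c = 6 (c = 5 - (1 - 2) = 5 - 1*(-1) = 5 + 1 = 6)
C(F) = 5 - 3*F
(c*(-3 + C(G(0))*(-2)))*1 = (6*(-3 + (5 - 3*2)*(-2)))*1 = (6*(-3 + (5 - 6)*(-2)))*1 = (6*(-3 - 1*(-2)))*1 = (6*(-3 + 2))*1 = (6*(-1))*1 = -6*1 = -6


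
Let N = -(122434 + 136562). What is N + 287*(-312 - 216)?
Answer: -410532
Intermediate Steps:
N = -258996 (N = -1*258996 = -258996)
N + 287*(-312 - 216) = -258996 + 287*(-312 - 216) = -258996 + 287*(-528) = -258996 - 151536 = -410532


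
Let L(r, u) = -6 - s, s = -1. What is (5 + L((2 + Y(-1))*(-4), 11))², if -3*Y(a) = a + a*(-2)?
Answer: 0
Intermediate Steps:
Y(a) = a/3 (Y(a) = -(a + a*(-2))/3 = -(a - 2*a)/3 = -(-1)*a/3 = a/3)
L(r, u) = -5 (L(r, u) = -6 - 1*(-1) = -6 + 1 = -5)
(5 + L((2 + Y(-1))*(-4), 11))² = (5 - 5)² = 0² = 0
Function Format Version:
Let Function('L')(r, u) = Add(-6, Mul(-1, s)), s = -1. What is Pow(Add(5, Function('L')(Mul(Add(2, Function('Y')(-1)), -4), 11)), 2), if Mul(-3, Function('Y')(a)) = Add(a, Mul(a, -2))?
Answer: 0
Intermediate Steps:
Function('Y')(a) = Mul(Rational(1, 3), a) (Function('Y')(a) = Mul(Rational(-1, 3), Add(a, Mul(a, -2))) = Mul(Rational(-1, 3), Add(a, Mul(-2, a))) = Mul(Rational(-1, 3), Mul(-1, a)) = Mul(Rational(1, 3), a))
Function('L')(r, u) = -5 (Function('L')(r, u) = Add(-6, Mul(-1, -1)) = Add(-6, 1) = -5)
Pow(Add(5, Function('L')(Mul(Add(2, Function('Y')(-1)), -4), 11)), 2) = Pow(Add(5, -5), 2) = Pow(0, 2) = 0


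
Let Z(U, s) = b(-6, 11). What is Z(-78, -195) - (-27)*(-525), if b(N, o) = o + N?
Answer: -14170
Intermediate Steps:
b(N, o) = N + o
Z(U, s) = 5 (Z(U, s) = -6 + 11 = 5)
Z(-78, -195) - (-27)*(-525) = 5 - (-27)*(-525) = 5 - 1*14175 = 5 - 14175 = -14170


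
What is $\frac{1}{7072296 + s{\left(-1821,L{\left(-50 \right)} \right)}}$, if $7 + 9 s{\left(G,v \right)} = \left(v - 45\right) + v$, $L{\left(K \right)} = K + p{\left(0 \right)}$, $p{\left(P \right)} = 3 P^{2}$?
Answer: $\frac{9}{63650512} \approx 1.414 \cdot 10^{-7}$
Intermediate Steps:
$L{\left(K \right)} = K$ ($L{\left(K \right)} = K + 3 \cdot 0^{2} = K + 3 \cdot 0 = K + 0 = K$)
$s{\left(G,v \right)} = - \frac{52}{9} + \frac{2 v}{9}$ ($s{\left(G,v \right)} = - \frac{7}{9} + \frac{\left(v - 45\right) + v}{9} = - \frac{7}{9} + \frac{\left(-45 + v\right) + v}{9} = - \frac{7}{9} + \frac{-45 + 2 v}{9} = - \frac{7}{9} + \left(-5 + \frac{2 v}{9}\right) = - \frac{52}{9} + \frac{2 v}{9}$)
$\frac{1}{7072296 + s{\left(-1821,L{\left(-50 \right)} \right)}} = \frac{1}{7072296 + \left(- \frac{52}{9} + \frac{2}{9} \left(-50\right)\right)} = \frac{1}{7072296 - \frac{152}{9}} = \frac{1}{\frac{63650512}{9}} = \frac{9}{63650512}$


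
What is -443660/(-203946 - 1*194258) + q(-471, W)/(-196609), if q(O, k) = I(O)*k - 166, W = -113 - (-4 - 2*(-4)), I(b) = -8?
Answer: 3104318995/2796088937 ≈ 1.1102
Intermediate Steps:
W = -117 (W = -113 - (-4 + 8) = -113 - 1*4 = -113 - 4 = -117)
q(O, k) = -166 - 8*k (q(O, k) = -8*k - 166 = -166 - 8*k)
-443660/(-203946 - 1*194258) + q(-471, W)/(-196609) = -443660/(-203946 - 1*194258) + (-166 - 8*(-117))/(-196609) = -443660/(-203946 - 194258) + (-166 + 936)*(-1/196609) = -443660/(-398204) + 770*(-1/196609) = -443660*(-1/398204) - 110/28087 = 110915/99551 - 110/28087 = 3104318995/2796088937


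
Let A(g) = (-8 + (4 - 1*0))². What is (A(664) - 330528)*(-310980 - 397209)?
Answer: 234064962768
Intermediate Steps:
A(g) = 16 (A(g) = (-8 + (4 + 0))² = (-8 + 4)² = (-4)² = 16)
(A(664) - 330528)*(-310980 - 397209) = (16 - 330528)*(-310980 - 397209) = -330512*(-708189) = 234064962768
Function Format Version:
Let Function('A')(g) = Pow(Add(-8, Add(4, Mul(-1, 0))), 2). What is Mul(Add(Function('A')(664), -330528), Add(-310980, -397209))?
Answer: 234064962768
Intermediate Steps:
Function('A')(g) = 16 (Function('A')(g) = Pow(Add(-8, Add(4, 0)), 2) = Pow(Add(-8, 4), 2) = Pow(-4, 2) = 16)
Mul(Add(Function('A')(664), -330528), Add(-310980, -397209)) = Mul(Add(16, -330528), Add(-310980, -397209)) = Mul(-330512, -708189) = 234064962768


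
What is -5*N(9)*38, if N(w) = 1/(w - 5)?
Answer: -95/2 ≈ -47.500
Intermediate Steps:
N(w) = 1/(-5 + w)
-5*N(9)*38 = -5/(-5 + 9)*38 = -5/4*38 = -95/2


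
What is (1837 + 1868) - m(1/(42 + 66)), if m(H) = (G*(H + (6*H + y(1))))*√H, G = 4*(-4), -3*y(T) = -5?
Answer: 3705 + 374*√3/243 ≈ 3707.7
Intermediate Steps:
y(T) = 5/3 (y(T) = -⅓*(-5) = 5/3)
G = -16
m(H) = √H*(-80/3 - 112*H) (m(H) = (-16*(H + (6*H + 5/3)))*√H = (-16*(H + (5/3 + 6*H)))*√H = (-16*(5/3 + 7*H))*√H = (-80/3 - 112*H)*√H = √H*(-80/3 - 112*H))
(1837 + 1868) - m(1/(42 + 66)) = (1837 + 1868) - √(1/(42 + 66))*(-80/3 - 112/(42 + 66)) = 3705 - √(1/108)*(-80/3 - 112/108) = 3705 - √(1/108)*(-80/3 - 112*1/108) = 3705 - √3/18*(-80/3 - 28/27) = 3705 - √3/18*(-748)/27 = 3705 - (-374)*√3/243 = 3705 + 374*√3/243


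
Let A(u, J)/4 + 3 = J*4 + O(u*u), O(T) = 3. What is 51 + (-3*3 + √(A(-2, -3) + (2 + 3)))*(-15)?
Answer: 186 - 15*I*√43 ≈ 186.0 - 98.362*I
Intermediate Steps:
A(u, J) = 16*J (A(u, J) = -12 + 4*(J*4 + 3) = -12 + 4*(4*J + 3) = -12 + 4*(3 + 4*J) = -12 + (12 + 16*J) = 16*J)
51 + (-3*3 + √(A(-2, -3) + (2 + 3)))*(-15) = 51 + (-3*3 + √(16*(-3) + (2 + 3)))*(-15) = 51 + (-9 + √(-48 + 5))*(-15) = 51 + (-9 + √(-43))*(-15) = 51 + (-9 + I*√43)*(-15) = 51 + (135 - 15*I*√43) = 186 - 15*I*√43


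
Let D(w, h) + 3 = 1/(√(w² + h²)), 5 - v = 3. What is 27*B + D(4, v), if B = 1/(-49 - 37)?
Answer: -285/86 + √5/10 ≈ -3.0903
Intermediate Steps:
v = 2 (v = 5 - 1*3 = 5 - 3 = 2)
B = -1/86 (B = 1/(-86) = -1/86 ≈ -0.011628)
D(w, h) = -3 + (h² + w²)^(-½) (D(w, h) = -3 + 1/(√(w² + h²)) = -3 + 1/(√(h² + w²)) = -3 + (h² + w²)^(-½))
27*B + D(4, v) = 27*(-1/86) + (-3 + (2² + 4²)^(-½)) = -27/86 + (-3 + (4 + 16)^(-½)) = -27/86 + (-3 + 20^(-½)) = -27/86 + (-3 + √5/10) = -285/86 + √5/10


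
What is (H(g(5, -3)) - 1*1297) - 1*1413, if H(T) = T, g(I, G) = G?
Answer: -2713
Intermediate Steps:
(H(g(5, -3)) - 1*1297) - 1*1413 = (-3 - 1*1297) - 1*1413 = (-3 - 1297) - 1413 = -1300 - 1413 = -2713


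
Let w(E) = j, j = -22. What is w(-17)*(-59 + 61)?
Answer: -44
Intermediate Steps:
w(E) = -22
w(-17)*(-59 + 61) = -22*(-59 + 61) = -22*2 = -44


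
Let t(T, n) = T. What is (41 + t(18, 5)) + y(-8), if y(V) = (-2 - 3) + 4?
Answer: 58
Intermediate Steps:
y(V) = -1 (y(V) = -5 + 4 = -1)
(41 + t(18, 5)) + y(-8) = (41 + 18) - 1 = 59 - 1 = 58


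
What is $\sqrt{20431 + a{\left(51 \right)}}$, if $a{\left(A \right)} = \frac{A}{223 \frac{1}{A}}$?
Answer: $\frac{\sqrt{1016593222}}{223} \approx 142.98$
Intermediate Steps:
$a{\left(A \right)} = \frac{A^{2}}{223}$ ($a{\left(A \right)} = A \frac{A}{223} = \frac{A^{2}}{223}$)
$\sqrt{20431 + a{\left(51 \right)}} = \sqrt{20431 + \frac{51^{2}}{223}} = \sqrt{20431 + \frac{1}{223} \cdot 2601} = \sqrt{20431 + \frac{2601}{223}} = \sqrt{\frac{4558714}{223}} = \frac{\sqrt{1016593222}}{223}$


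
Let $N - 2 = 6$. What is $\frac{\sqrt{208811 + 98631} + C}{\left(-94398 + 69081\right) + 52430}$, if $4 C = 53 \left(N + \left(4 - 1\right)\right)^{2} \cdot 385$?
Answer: $\frac{2469005}{108452} + \frac{\sqrt{307442}}{27113} \approx 22.786$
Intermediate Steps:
$N = 8$ ($N = 2 + 6 = 8$)
$C = \frac{2469005}{4}$ ($C = \frac{53 \left(8 + \left(4 - 1\right)\right)^{2} \cdot 385}{4} = \frac{53 \left(8 + 3\right)^{2} \cdot 385}{4} = \frac{53 \cdot 11^{2} \cdot 385}{4} = \frac{53 \cdot 121 \cdot 385}{4} = \frac{53 \cdot 46585}{4} = \frac{1}{4} \cdot 2469005 = \frac{2469005}{4} \approx 6.1725 \cdot 10^{5}$)
$\frac{\sqrt{208811 + 98631} + C}{\left(-94398 + 69081\right) + 52430} = \frac{\sqrt{208811 + 98631} + \frac{2469005}{4}}{\left(-94398 + 69081\right) + 52430} = \frac{\sqrt{307442} + \frac{2469005}{4}}{-25317 + 52430} = \frac{\frac{2469005}{4} + \sqrt{307442}}{27113} = \left(\frac{2469005}{4} + \sqrt{307442}\right) \frac{1}{27113} = \frac{2469005}{108452} + \frac{\sqrt{307442}}{27113}$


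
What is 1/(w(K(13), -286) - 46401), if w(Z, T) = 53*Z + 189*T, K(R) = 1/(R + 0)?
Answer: -13/1305862 ≈ -9.9551e-6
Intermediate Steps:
K(R) = 1/R
1/(w(K(13), -286) - 46401) = 1/((53/13 + 189*(-286)) - 46401) = 1/((53*(1/13) - 54054) - 46401) = 1/((53/13 - 54054) - 46401) = 1/(-702649/13 - 46401) = 1/(-1305862/13) = -13/1305862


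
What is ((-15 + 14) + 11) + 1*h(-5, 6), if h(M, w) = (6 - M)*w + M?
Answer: 71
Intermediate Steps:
h(M, w) = M + w*(6 - M) (h(M, w) = w*(6 - M) + M = M + w*(6 - M))
((-15 + 14) + 11) + 1*h(-5, 6) = ((-15 + 14) + 11) + 1*(-5 + 6*6 - 1*(-5)*6) = (-1 + 11) + 1*(-5 + 36 + 30) = 10 + 1*61 = 10 + 61 = 71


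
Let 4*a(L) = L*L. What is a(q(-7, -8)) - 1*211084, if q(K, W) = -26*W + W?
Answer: -201084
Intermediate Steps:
q(K, W) = -25*W
a(L) = L**2/4 (a(L) = (L*L)/4 = L**2/4)
a(q(-7, -8)) - 1*211084 = (-25*(-8))**2/4 - 1*211084 = (1/4)*200**2 - 211084 = (1/4)*40000 - 211084 = 10000 - 211084 = -201084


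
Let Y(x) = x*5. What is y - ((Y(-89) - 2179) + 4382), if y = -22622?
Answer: -24380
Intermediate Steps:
Y(x) = 5*x
y - ((Y(-89) - 2179) + 4382) = -22622 - ((5*(-89) - 2179) + 4382) = -22622 - ((-445 - 2179) + 4382) = -22622 - (-2624 + 4382) = -22622 - 1*1758 = -22622 - 1758 = -24380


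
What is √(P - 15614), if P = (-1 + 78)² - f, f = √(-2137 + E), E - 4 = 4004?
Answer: √(-9685 - √1871) ≈ 98.632*I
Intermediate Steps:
E = 4008 (E = 4 + 4004 = 4008)
f = √1871 (f = √(-2137 + 4008) = √1871 ≈ 43.255)
P = 5929 - √1871 (P = (-1 + 78)² - √1871 = 77² - √1871 = 5929 - √1871 ≈ 5885.7)
√(P - 15614) = √((5929 - √1871) - 15614) = √(-9685 - √1871)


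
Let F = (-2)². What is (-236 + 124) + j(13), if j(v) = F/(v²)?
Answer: -18924/169 ≈ -111.98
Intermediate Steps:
F = 4
j(v) = 4/v² (j(v) = 4/(v²) = 4/v²)
(-236 + 124) + j(13) = (-236 + 124) + 4/13² = -112 + 4*(1/169) = -112 + 4/169 = -18924/169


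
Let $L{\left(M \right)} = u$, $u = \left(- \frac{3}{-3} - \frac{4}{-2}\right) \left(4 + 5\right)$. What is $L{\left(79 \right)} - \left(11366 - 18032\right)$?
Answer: $6693$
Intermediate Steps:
$u = 27$ ($u = \left(\left(-3\right) \left(- \frac{1}{3}\right) - -2\right) 9 = \left(1 + 2\right) 9 = 3 \cdot 9 = 27$)
$L{\left(M \right)} = 27$
$L{\left(79 \right)} - \left(11366 - 18032\right) = 27 - \left(11366 - 18032\right) = 27 - -6666 = 27 + 6666 = 6693$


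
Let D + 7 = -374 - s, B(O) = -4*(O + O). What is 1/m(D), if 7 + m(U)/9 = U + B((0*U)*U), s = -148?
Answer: -1/2160 ≈ -0.00046296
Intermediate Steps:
B(O) = -8*O
D = -233 (D = -7 + (-374 - 1*(-148)) = -7 + (-374 + 148) = -7 - 226 = -233)
m(U) = -63 + 9*U (m(U) = -63 + 9*(U - 8*0*U*U) = -63 + 9*(U - 0*U) = -63 + 9*(U - 8*0) = -63 + 9*(U + 0) = -63 + 9*U)
1/m(D) = 1/(-63 + 9*(-233)) = 1/(-63 - 2097) = 1/(-2160) = -1/2160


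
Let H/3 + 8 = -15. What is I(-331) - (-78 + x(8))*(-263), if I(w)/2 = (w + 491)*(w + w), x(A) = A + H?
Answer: -248397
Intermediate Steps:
H = -69 (H = -24 + 3*(-15) = -24 - 45 = -69)
x(A) = -69 + A (x(A) = A - 69 = -69 + A)
I(w) = 4*w*(491 + w) (I(w) = 2*((w + 491)*(w + w)) = 2*((491 + w)*(2*w)) = 2*(2*w*(491 + w)) = 4*w*(491 + w))
I(-331) - (-78 + x(8))*(-263) = 4*(-331)*(491 - 331) - (-78 + (-69 + 8))*(-263) = 4*(-331)*160 - (-78 - 61)*(-263) = -211840 - (-139)*(-263) = -211840 - 1*36557 = -211840 - 36557 = -248397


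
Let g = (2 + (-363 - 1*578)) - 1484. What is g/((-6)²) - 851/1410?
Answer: -574511/8460 ≈ -67.909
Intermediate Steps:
g = -2423 (g = (2 + (-363 - 578)) - 1484 = (2 - 941) - 1484 = -939 - 1484 = -2423)
g/((-6)²) - 851/1410 = -2423/((-6)²) - 851/1410 = -2423/36 - 851*1/1410 = -2423*1/36 - 851/1410 = -2423/36 - 851/1410 = -574511/8460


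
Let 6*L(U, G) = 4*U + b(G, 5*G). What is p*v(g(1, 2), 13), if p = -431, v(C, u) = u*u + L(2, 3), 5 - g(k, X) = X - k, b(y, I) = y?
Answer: -441775/6 ≈ -73629.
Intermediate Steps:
L(U, G) = G/6 + 2*U/3 (L(U, G) = (4*U + G)/6 = (G + 4*U)/6 = G/6 + 2*U/3)
g(k, X) = 5 + k - X (g(k, X) = 5 - (X - k) = 5 + (k - X) = 5 + k - X)
v(C, u) = 11/6 + u² (v(C, u) = u*u + ((⅙)*3 + (⅔)*2) = u² + (½ + 4/3) = u² + 11/6 = 11/6 + u²)
p*v(g(1, 2), 13) = -431*(11/6 + 13²) = -431*(11/6 + 169) = -431*1025/6 = -441775/6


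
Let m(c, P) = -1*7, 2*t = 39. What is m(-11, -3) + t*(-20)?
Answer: -397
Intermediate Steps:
t = 39/2 (t = (1/2)*39 = 39/2 ≈ 19.500)
m(c, P) = -7
m(-11, -3) + t*(-20) = -7 + (39/2)*(-20) = -7 - 390 = -397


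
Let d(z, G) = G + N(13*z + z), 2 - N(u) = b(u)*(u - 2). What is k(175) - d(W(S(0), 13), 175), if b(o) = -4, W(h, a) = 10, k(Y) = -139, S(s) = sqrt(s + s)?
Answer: -868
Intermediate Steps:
S(s) = sqrt(2)*sqrt(s) (S(s) = sqrt(2*s) = sqrt(2)*sqrt(s))
N(u) = -6 + 4*u (N(u) = 2 - (-4)*(u - 2) = 2 - (-4)*(-2 + u) = 2 - (8 - 4*u) = 2 + (-8 + 4*u) = -6 + 4*u)
d(z, G) = -6 + G + 56*z (d(z, G) = G + (-6 + 4*(13*z + z)) = G + (-6 + 4*(14*z)) = G + (-6 + 56*z) = -6 + G + 56*z)
k(175) - d(W(S(0), 13), 175) = -139 - (-6 + 175 + 56*10) = -139 - (-6 + 175 + 560) = -139 - 1*729 = -139 - 729 = -868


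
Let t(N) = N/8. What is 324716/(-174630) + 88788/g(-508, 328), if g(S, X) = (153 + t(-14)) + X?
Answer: 3410984066/18598095 ≈ 183.41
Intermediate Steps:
t(N) = N/8 (t(N) = N*(⅛) = N/8)
g(S, X) = 605/4 + X (g(S, X) = (153 + (⅛)*(-14)) + X = (153 - 7/4) + X = 605/4 + X)
324716/(-174630) + 88788/g(-508, 328) = 324716/(-174630) + 88788/(605/4 + 328) = 324716*(-1/174630) + 88788/(1917/4) = -162358/87315 + 88788*(4/1917) = -162358/87315 + 118384/639 = 3410984066/18598095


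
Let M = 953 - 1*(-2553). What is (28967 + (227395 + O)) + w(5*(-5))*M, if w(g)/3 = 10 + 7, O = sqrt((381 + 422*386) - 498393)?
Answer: 435168 + 4*I*sqrt(20945) ≈ 4.3517e+5 + 578.9*I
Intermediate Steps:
O = 4*I*sqrt(20945) (O = sqrt((381 + 162892) - 498393) = sqrt(163273 - 498393) = sqrt(-335120) = 4*I*sqrt(20945) ≈ 578.9*I)
w(g) = 51 (w(g) = 3*(10 + 7) = 3*17 = 51)
M = 3506 (M = 953 + 2553 = 3506)
(28967 + (227395 + O)) + w(5*(-5))*M = (28967 + (227395 + 4*I*sqrt(20945))) + 51*3506 = (256362 + 4*I*sqrt(20945)) + 178806 = 435168 + 4*I*sqrt(20945)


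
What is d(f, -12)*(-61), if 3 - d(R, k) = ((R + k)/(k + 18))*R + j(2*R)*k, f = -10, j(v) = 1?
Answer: 3965/3 ≈ 1321.7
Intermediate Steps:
d(R, k) = 3 - k - R*(R + k)/(18 + k) (d(R, k) = 3 - (((R + k)/(k + 18))*R + 1*k) = 3 - (((R + k)/(18 + k))*R + k) = 3 - (R*(R + k)/(18 + k) + k) = 3 - (k + R*(R + k)/(18 + k)) = 3 + (-k - R*(R + k)/(18 + k)) = 3 - k - R*(R + k)/(18 + k))
d(f, -12)*(-61) = ((54 - 1*(-10)² - 1*(-12)² - 15*(-12) - 1*(-10)*(-12))/(18 - 12))*(-61) = ((54 - 1*100 - 1*144 + 180 - 120)/6)*(-61) = ((54 - 100 - 144 + 180 - 120)/6)*(-61) = ((⅙)*(-130))*(-61) = -65/3*(-61) = 3965/3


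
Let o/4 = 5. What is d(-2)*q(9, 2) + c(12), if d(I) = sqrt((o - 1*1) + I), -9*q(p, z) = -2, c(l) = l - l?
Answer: 2*sqrt(17)/9 ≈ 0.91625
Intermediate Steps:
o = 20 (o = 4*5 = 20)
c(l) = 0
q(p, z) = 2/9 (q(p, z) = -1/9*(-2) = 2/9)
d(I) = sqrt(19 + I) (d(I) = sqrt((20 - 1*1) + I) = sqrt((20 - 1) + I) = sqrt(19 + I))
d(-2)*q(9, 2) + c(12) = sqrt(19 - 2)*(2/9) + 0 = sqrt(17)*(2/9) + 0 = 2*sqrt(17)/9 + 0 = 2*sqrt(17)/9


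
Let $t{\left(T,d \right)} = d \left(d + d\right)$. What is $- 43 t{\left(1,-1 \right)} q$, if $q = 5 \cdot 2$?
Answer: $-860$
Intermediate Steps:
$t{\left(T,d \right)} = 2 d^{2}$ ($t{\left(T,d \right)} = d 2 d = 2 d^{2}$)
$q = 10$
$- 43 t{\left(1,-1 \right)} q = - 43 \cdot 2 \left(-1\right)^{2} \cdot 10 = - 43 \cdot 2 \cdot 1 \cdot 10 = \left(-43\right) 2 \cdot 10 = \left(-86\right) 10 = -860$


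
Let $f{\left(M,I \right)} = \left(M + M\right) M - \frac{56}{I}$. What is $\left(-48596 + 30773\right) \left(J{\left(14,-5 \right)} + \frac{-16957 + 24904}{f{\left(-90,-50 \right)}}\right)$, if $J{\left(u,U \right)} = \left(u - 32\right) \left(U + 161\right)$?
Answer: $\frac{1558991450079}{31156} \approx 5.0038 \cdot 10^{7}$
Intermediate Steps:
$J{\left(u,U \right)} = \left(-32 + u\right) \left(161 + U\right)$
$f{\left(M,I \right)} = - \frac{56}{I} + 2 M^{2}$ ($f{\left(M,I \right)} = 2 M M - \frac{56}{I} = 2 M^{2} - \frac{56}{I} = - \frac{56}{I} + 2 M^{2}$)
$\left(-48596 + 30773\right) \left(J{\left(14,-5 \right)} + \frac{-16957 + 24904}{f{\left(-90,-50 \right)}}\right) = \left(-48596 + 30773\right) \left(\left(-5152 - -160 + 161 \cdot 14 - 70\right) + \frac{-16957 + 24904}{- \frac{56}{-50} + 2 \left(-90\right)^{2}}\right) = - 17823 \left(\left(-5152 + 160 + 2254 - 70\right) + \frac{7947}{\left(-56\right) \left(- \frac{1}{50}\right) + 2 \cdot 8100}\right) = - 17823 \left(-2808 + \frac{7947}{\frac{28}{25} + 16200}\right) = - 17823 \left(-2808 + \frac{7947}{\frac{405028}{25}}\right) = - 17823 \left(-2808 + 7947 \cdot \frac{25}{405028}\right) = - 17823 \left(-2808 + \frac{198675}{405028}\right) = \left(-17823\right) \left(- \frac{1137119949}{405028}\right) = \frac{1558991450079}{31156}$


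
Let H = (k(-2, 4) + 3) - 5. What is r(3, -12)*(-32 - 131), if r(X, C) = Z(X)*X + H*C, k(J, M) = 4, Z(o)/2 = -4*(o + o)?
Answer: 27384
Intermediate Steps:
Z(o) = -16*o (Z(o) = 2*(-4*(o + o)) = 2*(-8*o) = -16*o)
H = 2 (H = (4 + 3) - 5 = 7 - 5 = 2)
r(X, C) = -16*X**2 + 2*C (r(X, C) = (-16*X)*X + 2*C = -16*X**2 + 2*C)
r(3, -12)*(-32 - 131) = (-16*3**2 + 2*(-12))*(-32 - 131) = (-16*9 - 24)*(-163) = (-144 - 24)*(-163) = -168*(-163) = 27384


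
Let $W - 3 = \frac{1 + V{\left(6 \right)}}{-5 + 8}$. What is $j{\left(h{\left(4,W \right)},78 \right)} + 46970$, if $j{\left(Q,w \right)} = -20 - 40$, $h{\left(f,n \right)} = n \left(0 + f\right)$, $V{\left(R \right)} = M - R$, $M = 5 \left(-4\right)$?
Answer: $46910$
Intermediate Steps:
$M = -20$
$V{\left(R \right)} = -20 - R$
$W = - \frac{16}{3}$ ($W = 3 + \frac{1 - 26}{-5 + 8} = 3 + \frac{1 - 26}{3} = 3 + \left(1 - 26\right) \frac{1}{3} = 3 - \frac{25}{3} = - \frac{16}{3} \approx -5.3333$)
$h{\left(f,n \right)} = f n$ ($h{\left(f,n \right)} = n f = f n$)
$j{\left(Q,w \right)} = -60$
$j{\left(h{\left(4,W \right)},78 \right)} + 46970 = -60 + 46970 = 46910$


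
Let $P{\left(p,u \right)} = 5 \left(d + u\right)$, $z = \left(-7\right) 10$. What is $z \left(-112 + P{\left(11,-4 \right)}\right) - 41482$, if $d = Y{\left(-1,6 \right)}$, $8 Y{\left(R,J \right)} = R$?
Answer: $- \frac{128793}{4} \approx -32198.0$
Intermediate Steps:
$Y{\left(R,J \right)} = \frac{R}{8}$
$d = - \frac{1}{8}$ ($d = \frac{1}{8} \left(-1\right) = - \frac{1}{8} \approx -0.125$)
$z = -70$
$P{\left(p,u \right)} = - \frac{5}{8} + 5 u$ ($P{\left(p,u \right)} = 5 \left(- \frac{1}{8} + u\right) = - \frac{5}{8} + 5 u$)
$z \left(-112 + P{\left(11,-4 \right)}\right) - 41482 = - 70 \left(-112 + \left(- \frac{5}{8} + 5 \left(-4\right)\right)\right) - 41482 = - 70 \left(-112 - \frac{165}{8}\right) - 41482 = \left(-70\right) \left(- \frac{1061}{8}\right) - 41482 = \frac{37135}{4} - 41482 = - \frac{128793}{4}$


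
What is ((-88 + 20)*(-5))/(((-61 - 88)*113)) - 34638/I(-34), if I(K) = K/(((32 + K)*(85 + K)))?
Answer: -1749600358/16837 ≈ -1.0391e+5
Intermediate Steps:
I(K) = K/((32 + K)*(85 + K)) (I(K) = K*(1/((32 + K)*(85 + K))) = K/((32 + K)*(85 + K)))
((-88 + 20)*(-5))/(((-61 - 88)*113)) - 34638/I(-34) = ((-88 + 20)*(-5))/(((-61 - 88)*113)) - 34638/((-34/(2720 + (-34)**2 + 117*(-34)))) = (-68*(-5))/((-149*113)) - 34638/((-34/(2720 + 1156 - 3978))) = 340/(-16837) - 34638/((-34/(-102))) = 340*(-1/16837) - 34638/((-34*(-1/102))) = -340/16837 - 34638/1/3 = -340/16837 - 34638*3 = -340/16837 - 103914 = -1749600358/16837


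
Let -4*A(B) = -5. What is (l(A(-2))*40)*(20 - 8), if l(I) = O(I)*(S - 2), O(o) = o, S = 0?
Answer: -1200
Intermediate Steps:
A(B) = 5/4 (A(B) = -1/4*(-5) = 5/4)
l(I) = -2*I (l(I) = I*(0 - 2) = I*(-2) = -2*I)
(l(A(-2))*40)*(20 - 8) = (-2*5/4*40)*(20 - 8) = -5/2*40*12 = -100*12 = -1200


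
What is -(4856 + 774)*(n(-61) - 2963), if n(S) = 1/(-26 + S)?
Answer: 1451312660/87 ≈ 1.6682e+7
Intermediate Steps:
-(4856 + 774)*(n(-61) - 2963) = -(4856 + 774)*(1/(-26 - 61) - 2963) = -5630*(1/(-87) - 2963) = -5630*(-1/87 - 2963) = -5630*(-257782)/87 = -1*(-1451312660/87) = 1451312660/87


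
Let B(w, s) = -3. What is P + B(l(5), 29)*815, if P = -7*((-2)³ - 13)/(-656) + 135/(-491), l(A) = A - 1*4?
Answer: -787685457/322096 ≈ -2445.5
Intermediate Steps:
l(A) = -4 + A (l(A) = A - 4 = -4 + A)
P = -160737/322096 (P = -7*(-8 - 13)*(-1/656) + 135*(-1/491) = -7*(-21)*(-1/656) - 135/491 = 147*(-1/656) - 135/491 = -147/656 - 135/491 = -160737/322096 ≈ -0.49903)
P + B(l(5), 29)*815 = -160737/322096 - 3*815 = -160737/322096 - 2445 = -787685457/322096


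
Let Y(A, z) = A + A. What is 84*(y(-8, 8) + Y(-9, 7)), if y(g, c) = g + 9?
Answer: -1428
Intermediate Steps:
y(g, c) = 9 + g
Y(A, z) = 2*A
84*(y(-8, 8) + Y(-9, 7)) = 84*((9 - 8) + 2*(-9)) = 84*(1 - 18) = 84*(-17) = -1428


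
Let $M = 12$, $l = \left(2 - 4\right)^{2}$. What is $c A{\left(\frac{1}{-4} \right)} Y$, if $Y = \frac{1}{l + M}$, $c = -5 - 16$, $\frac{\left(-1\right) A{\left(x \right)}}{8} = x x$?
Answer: $\frac{21}{32} \approx 0.65625$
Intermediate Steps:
$A{\left(x \right)} = - 8 x^{2}$ ($A{\left(x \right)} = - 8 x x = - 8 x^{2}$)
$c = -21$
$l = 4$ ($l = \left(-2\right)^{2} = 4$)
$Y = \frac{1}{16}$ ($Y = \frac{1}{4 + 12} = \frac{1}{16} \approx 0.0625$)
$c A{\left(\frac{1}{-4} \right)} Y = - 21 \left(- 8 \left(\frac{1}{-4}\right)^{2}\right) \frac{1}{16} = - 21 \left(- 8 \left(- \frac{1}{4}\right)^{2}\right) \frac{1}{16} = - 21 \left(\left(-8\right) \frac{1}{16}\right) \frac{1}{16} = \left(-21\right) \left(- \frac{1}{2}\right) \frac{1}{16} = \frac{21}{2} \cdot \frac{1}{16} = \frac{21}{32}$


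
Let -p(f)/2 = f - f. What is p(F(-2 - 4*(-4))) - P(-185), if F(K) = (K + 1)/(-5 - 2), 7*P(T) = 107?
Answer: -107/7 ≈ -15.286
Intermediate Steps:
P(T) = 107/7 (P(T) = (⅐)*107 = 107/7)
F(K) = -⅐ - K/7 (F(K) = (1 + K)/(-7) = (1 + K)*(-⅐) = -⅐ - K/7)
p(f) = 0 (p(f) = -2*(f - f) = -2*0 = 0)
p(F(-2 - 4*(-4))) - P(-185) = 0 - 1*107/7 = 0 - 107/7 = -107/7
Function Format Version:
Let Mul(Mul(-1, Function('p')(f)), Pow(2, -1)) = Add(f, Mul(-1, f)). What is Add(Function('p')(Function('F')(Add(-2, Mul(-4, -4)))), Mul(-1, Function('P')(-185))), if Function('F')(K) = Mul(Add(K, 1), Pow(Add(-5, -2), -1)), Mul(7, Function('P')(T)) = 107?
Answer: Rational(-107, 7) ≈ -15.286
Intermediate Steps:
Function('P')(T) = Rational(107, 7) (Function('P')(T) = Mul(Rational(1, 7), 107) = Rational(107, 7))
Function('F')(K) = Add(Rational(-1, 7), Mul(Rational(-1, 7), K)) (Function('F')(K) = Mul(Add(1, K), Pow(-7, -1)) = Mul(Add(1, K), Rational(-1, 7)) = Add(Rational(-1, 7), Mul(Rational(-1, 7), K)))
Function('p')(f) = 0 (Function('p')(f) = Mul(-2, Add(f, Mul(-1, f))) = Mul(-2, 0) = 0)
Add(Function('p')(Function('F')(Add(-2, Mul(-4, -4)))), Mul(-1, Function('P')(-185))) = Add(0, Mul(-1, Rational(107, 7))) = Add(0, Rational(-107, 7)) = Rational(-107, 7)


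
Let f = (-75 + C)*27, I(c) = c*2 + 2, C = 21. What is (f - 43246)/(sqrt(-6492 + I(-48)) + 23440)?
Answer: -523930880/274720093 + 22352*I*sqrt(6586)/274720093 ≈ -1.9071 + 0.0066029*I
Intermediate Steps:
I(c) = 2 + 2*c (I(c) = 2*c + 2 = 2 + 2*c)
f = -1458 (f = (-75 + 21)*27 = -54*27 = -1458)
(f - 43246)/(sqrt(-6492 + I(-48)) + 23440) = (-1458 - 43246)/(sqrt(-6492 + (2 + 2*(-48))) + 23440) = -44704/(sqrt(-6492 + (2 - 96)) + 23440) = -44704/(sqrt(-6492 - 94) + 23440) = -44704/(sqrt(-6586) + 23440) = -44704/(I*sqrt(6586) + 23440) = -44704/(23440 + I*sqrt(6586))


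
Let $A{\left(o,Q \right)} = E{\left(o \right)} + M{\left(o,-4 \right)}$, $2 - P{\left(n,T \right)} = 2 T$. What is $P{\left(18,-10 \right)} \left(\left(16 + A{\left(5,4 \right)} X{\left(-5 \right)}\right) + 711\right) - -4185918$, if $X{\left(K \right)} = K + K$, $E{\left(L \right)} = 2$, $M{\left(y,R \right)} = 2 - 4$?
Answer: $4201912$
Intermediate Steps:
$M{\left(y,R \right)} = -2$
$P{\left(n,T \right)} = 2 - 2 T$
$X{\left(K \right)} = 2 K$
$A{\left(o,Q \right)} = 0$ ($A{\left(o,Q \right)} = 2 - 2 = 0$)
$P{\left(18,-10 \right)} \left(\left(16 + A{\left(5,4 \right)} X{\left(-5 \right)}\right) + 711\right) - -4185918 = \left(2 - -20\right) \left(\left(16 + 0 \cdot 2 \left(-5\right)\right) + 711\right) - -4185918 = \left(2 + 20\right) \left(\left(16 + 0 \left(-10\right)\right) + 711\right) + 4185918 = 22 \left(\left(16 + 0\right) + 711\right) + 4185918 = 22 \left(16 + 711\right) + 4185918 = 22 \cdot 727 + 4185918 = 15994 + 4185918 = 4201912$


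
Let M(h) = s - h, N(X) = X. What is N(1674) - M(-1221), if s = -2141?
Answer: 2594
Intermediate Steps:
M(h) = -2141 - h
N(1674) - M(-1221) = 1674 - (-2141 - 1*(-1221)) = 1674 - (-2141 + 1221) = 1674 - 1*(-920) = 1674 + 920 = 2594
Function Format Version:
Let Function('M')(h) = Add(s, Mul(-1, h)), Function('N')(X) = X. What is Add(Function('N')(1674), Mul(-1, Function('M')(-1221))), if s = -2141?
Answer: 2594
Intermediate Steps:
Function('M')(h) = Add(-2141, Mul(-1, h))
Add(Function('N')(1674), Mul(-1, Function('M')(-1221))) = Add(1674, Mul(-1, Add(-2141, Mul(-1, -1221)))) = Add(1674, Mul(-1, Add(-2141, 1221))) = Add(1674, Mul(-1, -920)) = Add(1674, 920) = 2594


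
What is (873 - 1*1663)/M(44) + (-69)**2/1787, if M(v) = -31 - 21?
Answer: 829651/46462 ≈ 17.857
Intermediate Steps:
M(v) = -52
(873 - 1*1663)/M(44) + (-69)**2/1787 = (873 - 1*1663)/(-52) + (-69)**2/1787 = (873 - 1663)*(-1/52) + 4761*(1/1787) = -790*(-1/52) + 4761/1787 = 395/26 + 4761/1787 = 829651/46462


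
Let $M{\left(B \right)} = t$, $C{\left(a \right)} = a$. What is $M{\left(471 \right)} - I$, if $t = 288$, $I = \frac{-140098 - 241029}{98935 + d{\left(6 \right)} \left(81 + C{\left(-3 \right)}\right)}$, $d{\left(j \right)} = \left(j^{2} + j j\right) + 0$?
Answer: $\frac{30491815}{104551} \approx 291.65$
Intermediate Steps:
$d{\left(j \right)} = 2 j^{2}$ ($d{\left(j \right)} = \left(j^{2} + j^{2}\right) + 0 = 2 j^{2} + 0 = 2 j^{2}$)
$I = - \frac{381127}{104551}$ ($I = \frac{-140098 - 241029}{98935 + 2 \cdot 6^{2} \left(81 - 3\right)} = - \frac{381127}{98935 + 2 \cdot 36 \cdot 78} = - \frac{381127}{98935 + 72 \cdot 78} = - \frac{381127}{98935 + 5616} = - \frac{381127}{104551} \approx -3.6454$)
$M{\left(B \right)} = 288$
$M{\left(471 \right)} - I = 288 - - \frac{381127}{104551} = 288 + \frac{381127}{104551} = \frac{30491815}{104551}$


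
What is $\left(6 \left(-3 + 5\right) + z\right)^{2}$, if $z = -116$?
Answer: $10816$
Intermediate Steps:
$\left(6 \left(-3 + 5\right) + z\right)^{2} = \left(6 \left(-3 + 5\right) - 116\right)^{2} = \left(6 \cdot 2 - 116\right)^{2} = \left(12 - 116\right)^{2} = \left(-104\right)^{2} = 10816$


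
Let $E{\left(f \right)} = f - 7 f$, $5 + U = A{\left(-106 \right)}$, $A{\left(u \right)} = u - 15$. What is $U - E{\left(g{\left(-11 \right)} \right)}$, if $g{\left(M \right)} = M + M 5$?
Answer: $-522$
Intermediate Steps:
$g{\left(M \right)} = 6 M$ ($g{\left(M \right)} = M + 5 M = 6 M$)
$A{\left(u \right)} = -15 + u$
$U = -126$ ($U = -5 - 121 = -126$)
$E{\left(f \right)} = - 6 f$
$U - E{\left(g{\left(-11 \right)} \right)} = -126 - - 6 \cdot 6 \left(-11\right) = -126 - \left(-6\right) \left(-66\right) = -126 - 396 = -522$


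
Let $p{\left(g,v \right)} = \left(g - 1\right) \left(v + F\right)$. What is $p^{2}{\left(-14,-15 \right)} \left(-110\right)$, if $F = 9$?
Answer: $-891000$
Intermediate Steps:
$p{\left(g,v \right)} = \left(-1 + g\right) \left(9 + v\right)$ ($p{\left(g,v \right)} = \left(g - 1\right) \left(v + 9\right) = \left(-1 + g\right) \left(9 + v\right)$)
$p^{2}{\left(-14,-15 \right)} \left(-110\right) = \left(-9 - -15 + 9 \left(-14\right) - -210\right)^{2} \left(-110\right) = \left(-9 + 15 - 126 + 210\right)^{2} \left(-110\right) = 90^{2} \left(-110\right) = 8100 \left(-110\right) = -891000$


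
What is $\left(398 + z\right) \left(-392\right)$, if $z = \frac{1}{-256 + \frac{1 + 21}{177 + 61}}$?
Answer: $- \frac{4751108600}{30453} \approx -1.5601 \cdot 10^{5}$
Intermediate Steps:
$z = - \frac{119}{30453}$ ($z = \frac{1}{-256 + \frac{22}{238}} = \frac{1}{-256 + 22 \cdot \frac{1}{238}} = \frac{1}{-256 + \frac{11}{119}} = \frac{1}{- \frac{30453}{119}} = - \frac{119}{30453} \approx -0.0039077$)
$\left(398 + z\right) \left(-392\right) = \left(398 - \frac{119}{30453}\right) \left(-392\right) = \frac{12120175}{30453} \left(-392\right) = - \frac{4751108600}{30453}$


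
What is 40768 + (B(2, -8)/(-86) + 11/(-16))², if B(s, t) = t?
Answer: 19297455473/473344 ≈ 40768.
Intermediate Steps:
40768 + (B(2, -8)/(-86) + 11/(-16))² = 40768 + (-8/(-86) + 11/(-16))² = 40768 + (-8*(-1/86) + 11*(-1/16))² = 40768 + (4/43 - 11/16)² = 40768 + (-409/688)² = 40768 + 167281/473344 = 19297455473/473344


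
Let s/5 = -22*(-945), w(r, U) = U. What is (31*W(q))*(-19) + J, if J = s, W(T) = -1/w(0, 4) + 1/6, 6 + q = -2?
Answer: 1247989/12 ≈ 1.0400e+5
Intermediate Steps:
q = -8 (q = -6 - 2 = -8)
W(T) = -1/12 (W(T) = -1/4 + 1/6 = -1*¼ + 1*(⅙) = -¼ + ⅙ = -1/12)
s = 103950 (s = 5*(-22*(-945)) = 5*20790 = 103950)
J = 103950
(31*W(q))*(-19) + J = (31*(-1/12))*(-19) + 103950 = -31/12*(-19) + 103950 = 589/12 + 103950 = 1247989/12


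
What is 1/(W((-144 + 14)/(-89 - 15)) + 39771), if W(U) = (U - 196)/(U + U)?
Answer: 10/396931 ≈ 2.5193e-5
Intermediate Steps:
W(U) = (-196 + U)/(2*U) (W(U) = (-196 + U)/((2*U)) = (-196 + U)*(1/(2*U)) = (-196 + U)/(2*U))
1/(W((-144 + 14)/(-89 - 15)) + 39771) = 1/((-196 + (-144 + 14)/(-89 - 15))/(2*(((-144 + 14)/(-89 - 15)))) + 39771) = 1/((-196 - 130/(-104))/(2*((-130/(-104)))) + 39771) = 1/((-196 - 130*(-1/104))/(2*((-130*(-1/104)))) + 39771) = 1/((-196 + 5/4)/(2*(5/4)) + 39771) = 1/((1/2)*(4/5)*(-779/4) + 39771) = 1/(-779/10 + 39771) = 1/(396931/10) = 10/396931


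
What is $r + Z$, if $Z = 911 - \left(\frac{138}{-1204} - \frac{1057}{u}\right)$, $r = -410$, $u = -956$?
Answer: $\frac{143880581}{287756} \approx 500.01$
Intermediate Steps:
$Z = \frac{261860541}{287756}$ ($Z = 911 - \left(\frac{138}{-1204} - \frac{1057}{-956}\right) = 911 - \left(138 \left(- \frac{1}{1204}\right) - - \frac{1057}{956}\right) = 911 - \left(- \frac{69}{602} + \frac{1057}{956}\right) = 911 - \frac{285175}{287756} = \frac{261860541}{287756} \approx 910.01$)
$r + Z = -410 + \frac{261860541}{287756} = \frac{143880581}{287756}$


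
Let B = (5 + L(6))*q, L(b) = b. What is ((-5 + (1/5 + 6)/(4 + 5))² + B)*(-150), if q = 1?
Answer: -119822/27 ≈ -4437.9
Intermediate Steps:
B = 11 (B = (5 + 6)*1 = 11*1 = 11)
((-5 + (1/5 + 6)/(4 + 5))² + B)*(-150) = ((-5 + (1/5 + 6)/(4 + 5))² + 11)*(-150) = ((-5 + (⅕ + 6)/9)² + 11)*(-150) = ((-5 + (31/5)*(⅑))² + 11)*(-150) = ((-5 + 31/45)² + 11)*(-150) = ((-194/45)² + 11)*(-150) = (37636/2025 + 11)*(-150) = (59911/2025)*(-150) = -119822/27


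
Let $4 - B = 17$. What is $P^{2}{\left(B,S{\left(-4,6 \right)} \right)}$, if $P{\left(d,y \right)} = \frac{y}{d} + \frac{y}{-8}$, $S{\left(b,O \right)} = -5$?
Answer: $\frac{11025}{10816} \approx 1.0193$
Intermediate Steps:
$B = -13$ ($B = 4 - 17 = -13$)
$P{\left(d,y \right)} = - \frac{y}{8} + \frac{y}{d}$ ($P{\left(d,y \right)} = \frac{y}{d} + y \left(- \frac{1}{8}\right) = \frac{y}{d} - \frac{y}{8} = - \frac{y}{8} + \frac{y}{d}$)
$P^{2}{\left(B,S{\left(-4,6 \right)} \right)} = \left(\left(- \frac{1}{8}\right) \left(-5\right) - \frac{5}{-13}\right)^{2} = \left(\frac{5}{8} - - \frac{5}{13}\right)^{2} = \left(\frac{5}{8} + \frac{5}{13}\right)^{2} = \left(\frac{105}{104}\right)^{2} = \frac{11025}{10816}$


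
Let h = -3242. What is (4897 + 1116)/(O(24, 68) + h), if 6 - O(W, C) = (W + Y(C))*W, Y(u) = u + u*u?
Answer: -6013/116420 ≈ -0.051649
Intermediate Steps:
Y(u) = u + u**2
O(W, C) = 6 - W*(W + C*(1 + C)) (O(W, C) = 6 - (W + C*(1 + C))*W = 6 - W*(W + C*(1 + C)))
(4897 + 1116)/(O(24, 68) + h) = (4897 + 1116)/((6 - 1*24**2 - 1*68*24*(1 + 68)) - 3242) = 6013/((6 - 1*576 - 1*68*24*69) - 3242) = 6013/((6 - 576 - 112608) - 3242) = 6013/(-113178 - 3242) = 6013/(-116420) = 6013*(-1/116420) = -6013/116420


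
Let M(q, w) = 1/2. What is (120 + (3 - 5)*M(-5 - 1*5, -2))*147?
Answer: 17493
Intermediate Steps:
M(q, w) = ½
(120 + (3 - 5)*M(-5 - 1*5, -2))*147 = (120 + (3 - 5)*(½))*147 = (120 - 2*½)*147 = (120 - 1)*147 = 119*147 = 17493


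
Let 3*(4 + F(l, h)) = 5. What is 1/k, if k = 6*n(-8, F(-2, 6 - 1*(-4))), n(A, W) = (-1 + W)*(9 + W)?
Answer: -3/400 ≈ -0.0075000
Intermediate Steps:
F(l, h) = -7/3 (F(l, h) = -4 + (⅓)*5 = -4 + 5/3 = -7/3)
k = -400/3 (k = 6*(-9 + (-7/3)² + 8*(-7/3)) = 6*(-9 + 49/9 - 56/3) = 6*(-200/9) = -400/3 ≈ -133.33)
1/k = 1/(-400/3) = -3/400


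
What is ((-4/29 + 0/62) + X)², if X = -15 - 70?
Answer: 6095961/841 ≈ 7248.5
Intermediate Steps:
X = -85
((-4/29 + 0/62) + X)² = ((-4/29 + 0/62) - 85)² = ((-4*1/29 + 0*(1/62)) - 85)² = ((-4/29 + 0) - 85)² = (-4/29 - 85)² = (-2469/29)² = 6095961/841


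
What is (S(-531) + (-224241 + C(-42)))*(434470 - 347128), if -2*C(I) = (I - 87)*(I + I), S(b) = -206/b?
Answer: -3550415121422/177 ≈ -2.0059e+10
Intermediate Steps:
C(I) = -I*(-87 + I) (C(I) = -(I - 87)*(I + I)/2 = -(-87 + I)*2*I/2 = -I*(-87 + I))
(S(-531) + (-224241 + C(-42)))*(434470 - 347128) = (-206/(-531) + (-224241 - 42*(87 - 1*(-42))))*(434470 - 347128) = (-206*(-1/531) + (-224241 - 42*(87 + 42)))*87342 = (206/531 + (-224241 - 42*129))*87342 = (206/531 + (-224241 - 5418))*87342 = (206/531 - 229659)*87342 = -121948723/531*87342 = -3550415121422/177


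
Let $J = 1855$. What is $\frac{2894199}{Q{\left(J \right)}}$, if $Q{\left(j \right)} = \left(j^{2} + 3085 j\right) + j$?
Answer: $\frac{137819}{436455} \approx 0.31577$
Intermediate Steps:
$Q{\left(j \right)} = j^{2} + 3086 j$
$\frac{2894199}{Q{\left(J \right)}} = \frac{2894199}{1855 \left(3086 + 1855\right)} = \frac{2894199}{1855 \cdot 4941} = \frac{2894199}{9165555} = 2894199 \cdot \frac{1}{9165555} = \frac{137819}{436455}$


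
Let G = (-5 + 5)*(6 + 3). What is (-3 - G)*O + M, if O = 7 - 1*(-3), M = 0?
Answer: -30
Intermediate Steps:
G = 0 (G = 0*9 = 0)
O = 10 (O = 7 + 3 = 10)
(-3 - G)*O + M = (-3 - 1*0)*10 + 0 = (-3 + 0)*10 + 0 = -3*10 + 0 = -30 + 0 = -30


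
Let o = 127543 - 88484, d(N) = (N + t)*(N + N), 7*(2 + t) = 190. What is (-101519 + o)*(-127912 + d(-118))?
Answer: 46344320640/7 ≈ 6.6206e+9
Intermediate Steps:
t = 176/7 (t = -2 + (1/7)*190 = -2 + 190/7 = 176/7 ≈ 25.143)
d(N) = 2*N*(176/7 + N) (d(N) = (N + 176/7)*(N + N) = (176/7 + N)*(2*N) = 2*N*(176/7 + N))
o = 39059
(-101519 + o)*(-127912 + d(-118)) = (-101519 + 39059)*(-127912 + (2/7)*(-118)*(176 + 7*(-118))) = -62460*(-127912 + (2/7)*(-118)*(176 - 826)) = -62460*(-127912 + (2/7)*(-118)*(-650)) = -62460*(-127912 + 153400/7) = -62460*(-741984/7) = 46344320640/7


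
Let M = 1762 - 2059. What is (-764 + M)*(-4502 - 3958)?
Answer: 8976060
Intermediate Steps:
M = -297
(-764 + M)*(-4502 - 3958) = (-764 - 297)*(-4502 - 3958) = -1061*(-8460) = 8976060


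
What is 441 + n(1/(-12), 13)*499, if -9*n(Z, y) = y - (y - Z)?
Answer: 48127/108 ≈ 445.62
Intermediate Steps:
n(Z, y) = -Z/9 (n(Z, y) = -(y - (y - Z))/9 = -(y + (Z - y))/9 = -Z/9)
441 + n(1/(-12), 13)*499 = 441 - ⅑/(-12)*499 = 441 - ⅑*(-1/12)*499 = 441 + (1/108)*499 = 441 + 499/108 = 48127/108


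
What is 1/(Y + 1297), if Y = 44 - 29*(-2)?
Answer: 1/1399 ≈ 0.00071480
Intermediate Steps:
Y = 102 (Y = 44 + 58 = 102)
1/(Y + 1297) = 1/(102 + 1297) = 1/1399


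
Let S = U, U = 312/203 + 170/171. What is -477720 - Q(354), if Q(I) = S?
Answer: -16583182222/34713 ≈ -4.7772e+5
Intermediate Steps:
U = 87862/34713 (U = 312*(1/203) + 170*(1/171) = 312/203 + 170/171 = 87862/34713 ≈ 2.5311)
S = 87862/34713 ≈ 2.5311
Q(I) = 87862/34713
-477720 - Q(354) = -477720 - 1*87862/34713 = -477720 - 87862/34713 = -16583182222/34713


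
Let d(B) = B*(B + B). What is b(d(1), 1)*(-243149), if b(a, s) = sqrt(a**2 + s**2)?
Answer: -243149*sqrt(5) ≈ -5.4370e+5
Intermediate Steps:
d(B) = 2*B**2 (d(B) = B*(2*B) = 2*B**2)
b(d(1), 1)*(-243149) = sqrt((2*1**2)**2 + 1**2)*(-243149) = sqrt((2*1)**2 + 1)*(-243149) = sqrt(2**2 + 1)*(-243149) = sqrt(4 + 1)*(-243149) = sqrt(5)*(-243149) = -243149*sqrt(5)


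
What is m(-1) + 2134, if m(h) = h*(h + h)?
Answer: 2136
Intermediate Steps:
m(h) = 2*h² (m(h) = h*(2*h) = 2*h²)
m(-1) + 2134 = 2*(-1)² + 2134 = 2*1 + 2134 = 2 + 2134 = 2136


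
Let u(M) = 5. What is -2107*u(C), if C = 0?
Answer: -10535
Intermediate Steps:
-2107*u(C) = -2107*5 = -10535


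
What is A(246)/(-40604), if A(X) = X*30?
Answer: -1845/10151 ≈ -0.18176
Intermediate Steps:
A(X) = 30*X
A(246)/(-40604) = (30*246)/(-40604) = 7380*(-1/40604) = -1845/10151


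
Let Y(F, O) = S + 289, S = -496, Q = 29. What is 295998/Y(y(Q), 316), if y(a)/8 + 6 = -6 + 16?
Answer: -98666/69 ≈ -1429.9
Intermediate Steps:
y(a) = 32 (y(a) = -48 + 8*(-6 + 16) = -48 + 8*10 = -48 + 80 = 32)
Y(F, O) = -207 (Y(F, O) = -496 + 289 = -207)
295998/Y(y(Q), 316) = 295998/(-207) = 295998*(-1/207) = -98666/69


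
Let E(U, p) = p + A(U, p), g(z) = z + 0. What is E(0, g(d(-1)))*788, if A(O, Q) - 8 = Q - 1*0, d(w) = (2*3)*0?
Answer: 6304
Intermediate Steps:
d(w) = 0 (d(w) = 6*0 = 0)
A(O, Q) = 8 + Q (A(O, Q) = 8 + (Q - 1*0) = 8 + (Q + 0) = 8 + Q)
g(z) = z
E(U, p) = 8 + 2*p (E(U, p) = p + (8 + p) = 8 + 2*p)
E(0, g(d(-1)))*788 = (8 + 2*0)*788 = (8 + 0)*788 = 8*788 = 6304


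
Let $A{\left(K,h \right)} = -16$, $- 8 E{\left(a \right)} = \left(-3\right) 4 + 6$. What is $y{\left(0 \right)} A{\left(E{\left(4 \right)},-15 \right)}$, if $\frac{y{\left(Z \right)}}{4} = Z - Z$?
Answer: $0$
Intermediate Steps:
$y{\left(Z \right)} = 0$ ($y{\left(Z \right)} = 4 \left(Z - Z\right) = 4 \cdot 0 = 0$)
$E{\left(a \right)} = \frac{3}{4}$ ($E{\left(a \right)} = - \frac{\left(-3\right) 4 + 6}{8} = - \frac{-12 + 6}{8} = \left(- \frac{1}{8}\right) \left(-6\right) = \frac{3}{4}$)
$y{\left(0 \right)} A{\left(E{\left(4 \right)},-15 \right)} = 0 \left(-16\right) = 0$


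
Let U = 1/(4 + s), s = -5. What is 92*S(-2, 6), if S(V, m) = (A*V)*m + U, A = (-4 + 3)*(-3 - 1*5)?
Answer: -8924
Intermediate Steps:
U = -1 (U = 1/(4 - 5) = 1/(-1) = -1)
A = 8 (A = -(-3 - 5) = -1*(-8) = 8)
S(V, m) = -1 + 8*V*m (S(V, m) = (8*V)*m - 1 = 8*V*m - 1 = -1 + 8*V*m)
92*S(-2, 6) = 92*(-1 + 8*(-2)*6) = 92*(-1 - 96) = 92*(-97) = -8924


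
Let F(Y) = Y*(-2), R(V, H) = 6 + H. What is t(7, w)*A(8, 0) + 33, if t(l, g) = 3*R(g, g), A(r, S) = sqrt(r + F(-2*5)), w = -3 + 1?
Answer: 33 + 24*sqrt(7) ≈ 96.498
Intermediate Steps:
w = -2
F(Y) = -2*Y
A(r, S) = sqrt(20 + r) (A(r, S) = sqrt(r - (-4)*5) = sqrt(r - 2*(-10)) = sqrt(r + 20) = sqrt(20 + r))
t(l, g) = 18 + 3*g (t(l, g) = 3*(6 + g) = 18 + 3*g)
t(7, w)*A(8, 0) + 33 = (18 + 3*(-2))*sqrt(20 + 8) + 33 = (18 - 6)*sqrt(28) + 33 = 12*(2*sqrt(7)) + 33 = 24*sqrt(7) + 33 = 33 + 24*sqrt(7)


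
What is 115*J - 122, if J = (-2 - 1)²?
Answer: 913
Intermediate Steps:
J = 9 (J = (-3)² = 9)
115*J - 122 = 115*9 - 122 = 1035 - 122 = 913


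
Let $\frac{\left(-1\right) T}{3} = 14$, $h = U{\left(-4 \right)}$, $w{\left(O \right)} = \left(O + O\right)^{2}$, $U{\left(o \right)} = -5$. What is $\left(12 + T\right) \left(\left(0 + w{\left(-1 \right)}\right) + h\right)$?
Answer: $30$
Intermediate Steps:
$w{\left(O \right)} = 4 O^{2}$ ($w{\left(O \right)} = \left(2 O\right)^{2} = 4 O^{2}$)
$h = -5$
$T = -42$ ($T = \left(-3\right) 14 = -42$)
$\left(12 + T\right) \left(\left(0 + w{\left(-1 \right)}\right) + h\right) = \left(12 - 42\right) \left(\left(0 + 4 \left(-1\right)^{2}\right) - 5\right) = - 30 \left(\left(0 + 4 \cdot 1\right) - 5\right) = - 30 \left(\left(0 + 4\right) - 5\right) = - 30 \left(4 - 5\right) = \left(-30\right) \left(-1\right) = 30$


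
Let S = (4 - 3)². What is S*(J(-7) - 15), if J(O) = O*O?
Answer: 34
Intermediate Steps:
J(O) = O²
S = 1 (S = 1² = 1)
S*(J(-7) - 15) = 1*((-7)² - 15) = 1*(49 - 15) = 1*34 = 34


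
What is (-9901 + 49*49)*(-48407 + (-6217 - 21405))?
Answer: 570217500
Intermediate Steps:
(-9901 + 49*49)*(-48407 + (-6217 - 21405)) = (-9901 + 2401)*(-48407 - 27622) = -7500*(-76029) = 570217500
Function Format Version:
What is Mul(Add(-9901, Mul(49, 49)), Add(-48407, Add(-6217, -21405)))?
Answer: 570217500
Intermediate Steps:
Mul(Add(-9901, Mul(49, 49)), Add(-48407, Add(-6217, -21405))) = Mul(Add(-9901, 2401), Add(-48407, -27622)) = Mul(-7500, -76029) = 570217500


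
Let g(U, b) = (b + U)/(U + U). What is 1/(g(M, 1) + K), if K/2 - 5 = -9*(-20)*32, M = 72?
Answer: 144/1660393 ≈ 8.6727e-5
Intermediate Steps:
K = 11530 (K = 10 + 2*(-9*(-20)*32) = 10 + 2*(180*32) = 10 + 2*5760 = 10 + 11520 = 11530)
g(U, b) = (U + b)/(2*U) (g(U, b) = (U + b)/((2*U)) = (U + b)*(1/(2*U)) = (U + b)/(2*U))
1/(g(M, 1) + K) = 1/((½)*(72 + 1)/72 + 11530) = 1/((½)*(1/72)*73 + 11530) = 1/(73/144 + 11530) = 1/(1660393/144) = 144/1660393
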